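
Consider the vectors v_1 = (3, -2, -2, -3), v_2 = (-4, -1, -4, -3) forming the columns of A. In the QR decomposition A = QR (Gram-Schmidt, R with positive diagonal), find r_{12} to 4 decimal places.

e_1 = v_1/‖v_1‖ = (3, -2, -2, -3)/5.0990 = (0.5883, -0.3922, -0.3922, -0.5883).
r_{12} = e_1·v_2 = 1.3728.

r_{12} = 1.3728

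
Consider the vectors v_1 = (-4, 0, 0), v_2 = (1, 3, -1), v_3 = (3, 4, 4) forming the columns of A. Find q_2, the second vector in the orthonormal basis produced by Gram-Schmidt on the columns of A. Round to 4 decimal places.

q_2 = (0.0000, 0.9487, -0.3162)

q_1 = v_1/‖v_1‖ = (-4, 0, 0)/4.0000 = (-1.0000, 0.0000, 0.0000).
r_{12} = q_1·v_2 = -1.0000.
u_2 = v_2 + 1.0000·q_1 = (0.0000, 3.0000, -1.0000).
‖u_2‖ = 3.1623, so q_2 = (0.0000, 0.9487, -0.3162).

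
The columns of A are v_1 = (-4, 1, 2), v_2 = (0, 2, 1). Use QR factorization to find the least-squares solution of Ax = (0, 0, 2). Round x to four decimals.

x = (0.1348, 0.2921)

v_1 = (-4, 1, 2); ‖v_1‖ = 4.5826, so q_1 = (-0.8729, 0.2182, 0.4364).
q_1·v_2 = (-0.8729)·0 + 0.2182·2 + 0.4364·1 = 0.8729.
u_2 = v_2 − 0.8729·q_1 = (0.7619, 1.8095, 0.6190).
‖u_2‖ = 2.0587, so q_2 = (0.3701, 0.8790, 0.3007).
Qᵀb = (0.8729, 0.6014).
Back-substitute: x_2 = 0.6014/2.0587 = 0.2921.
x_1 = (0.8729 − 0.8729·0.2921)/4.5826 = 0.1348.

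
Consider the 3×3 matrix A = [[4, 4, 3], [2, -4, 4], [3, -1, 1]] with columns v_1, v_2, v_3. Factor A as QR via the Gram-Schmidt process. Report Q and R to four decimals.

v_1 = (4, 2, 3); ‖v_1‖ = 5.3852, so e_1 = (0.7428, 0.3714, 0.5571).
e_1·v_2 = 0.7428·4 + 0.3714·(-4) + 0.5571·(-1) = 0.9285.
u_2 = v_2 − 0.9285·e_1 = (3.3103, -4.3448, -1.5172).
‖u_2‖ = 5.6690, so e_2 = (0.5839, -0.7664, -0.2676).
e_1·v_3 = 0.7428·3 + 0.3714·4 + 0.5571·1 = 4.2710; e_2·v_3 = 0.5839·3 + (-0.7664)·4 + (-0.2676)·1 = -1.5815.
u_3 = v_3 − 4.2710·e_1 + 1.5815·e_2 = (0.7511, 1.2017, -1.8026).
‖u_3‖ = 2.2929, so e_3 = (0.3276, 0.5241, -0.7861).

Q = [[0.7428, 0.5839, 0.3276], [0.3714, -0.7664, 0.5241], [0.5571, -0.2676, -0.7861]], R = [[5.3852, 0.9285, 4.2710], [0.0000, 5.6690, -1.5815], [0.0000, 0.0000, 2.2929]]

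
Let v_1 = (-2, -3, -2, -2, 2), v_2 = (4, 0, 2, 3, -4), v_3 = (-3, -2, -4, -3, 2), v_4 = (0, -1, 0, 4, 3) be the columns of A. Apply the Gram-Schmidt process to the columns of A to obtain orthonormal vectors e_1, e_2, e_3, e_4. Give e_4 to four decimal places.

e_4 = (-0.0017, -0.0002, -0.4079, 0.8172, 0.4073)

v_1 = (-2, -3, -2, -2, 2); ‖v_1‖ = 5.0000, so e_1 = (-0.4000, -0.6000, -0.4000, -0.4000, 0.4000).
e_1·v_2 = (-0.4000)·4 + (-0.6000)·0 + (-0.4000)·2 + (-0.4000)·3 + 0.4000·(-4) = -5.2000.
u_2 = v_2 + 5.2000·e_1 = (1.9200, -3.1200, -0.0800, 0.9200, -1.9200).
‖u_2‖ = 4.2379, so e_2 = (0.4531, -0.7362, -0.0189, 0.2171, -0.4531).
e_1·v_3 = (-0.4000)·(-3) + (-0.6000)·(-2) + (-0.4000)·(-4) + (-0.4000)·(-3) + 0.4000·2 = 6.0000; e_2·v_3 = 0.4531·(-3) + (-0.7362)·(-2) + (-0.0189)·(-4) + 0.2171·(-3) + (-0.4531)·2 = -1.3686.
u_3 = v_3 − 6.0000·e_1 + 1.3686·e_2 = (0.0200, 0.5924, -1.6258, -0.3029, -1.0200).
‖u_3‖ = 2.0315, so e_3 = (0.0099, 0.2916, -0.8003, -0.1491, -0.5021).
e_1·v_4 = (-0.4000)·0 + (-0.6000)·(-1) + (-0.4000)·0 + (-0.4000)·4 + 0.4000·3 = 0.2000; e_2·v_4 = 0.4531·0 + (-0.7362)·(-1) + (-0.0189)·0 + 0.2171·4 + (-0.4531)·3 = 0.2454; e_3·v_4 = 0.0099·0 + 0.2916·(-1) + (-0.8003)·0 + (-0.1491)·4 + (-0.5021)·3 = -2.3944.
u_4 = v_4 − 0.2000·e_1 − 0.2454·e_2 + 2.3944·e_3 = (-0.0076, -0.0011, -1.8316, 3.6697, 1.8289).
‖u_4‖ = 4.4907, so e_4 = (-0.0017, -0.0002, -0.4079, 0.8172, 0.4073).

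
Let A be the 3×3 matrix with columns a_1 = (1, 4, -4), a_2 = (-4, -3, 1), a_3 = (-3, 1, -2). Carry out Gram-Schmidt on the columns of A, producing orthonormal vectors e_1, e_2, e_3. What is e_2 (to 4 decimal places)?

e_2 = (-0.9110, -0.1545, -0.3823)

a_1 = (1, 4, -4); ‖a_1‖ = 5.7446, so e_1 = (0.1741, 0.6963, -0.6963).
e_1·a_2 = 0.1741·(-4) + 0.6963·(-3) + (-0.6963)·1 = -3.4816.
u_2 = a_2 + 3.4816·e_1 = (-3.3939, -0.5758, -1.4242).
‖u_2‖ = 3.7254, so e_2 = (-0.9110, -0.1545, -0.3823).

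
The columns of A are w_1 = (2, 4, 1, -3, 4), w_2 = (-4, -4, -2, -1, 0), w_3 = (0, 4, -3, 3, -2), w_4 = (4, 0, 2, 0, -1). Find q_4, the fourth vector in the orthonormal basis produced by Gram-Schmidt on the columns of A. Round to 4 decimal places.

q_4 = (0.6194, -0.2317, -0.5631, -0.4246, -0.2556)

w_1 = (2, 4, 1, -3, 4); ‖w_1‖ = 6.7823, so q_1 = (0.2949, 0.5898, 0.1474, -0.4423, 0.5898).
q_1·w_2 = 0.2949·(-4) + 0.5898·(-4) + 0.1474·(-2) + (-0.4423)·(-1) + 0.5898·0 = -3.3912.
u_2 = w_2 + 3.3912·q_1 = (-3.0000, -2.0000, -1.5000, -2.5000, 2.0000).
‖u_2‖ = 5.0498, so q_2 = (-0.5941, -0.3961, -0.2970, -0.4951, 0.3961).
q_1·w_3 = 0.2949·0 + 0.5898·4 + 0.1474·(-3) + (-0.4423)·3 + 0.5898·(-2) = -0.5898; q_2·w_3 = (-0.5941)·0 + (-0.3961)·4 + (-0.2970)·(-3) + (-0.4951)·3 + 0.3961·(-2) = -2.9704.
u_3 = w_3 + 0.5898·q_1 + 2.9704·q_2 = (-1.5908, 3.1714, -3.7954, 1.2685, -0.4757).
‖u_3‖ = 5.3692, so q_3 = (-0.2963, 0.5907, -0.7069, 0.2363, -0.0886).
q_1·w_4 = 0.2949·4 + 0.5898·0 + 0.1474·2 + (-0.4423)·0 + 0.5898·(-1) = 0.8847; q_2·w_4 = (-0.5941)·4 + (-0.3961)·0 + (-0.2970)·2 + (-0.4951)·0 + 0.3961·(-1) = -3.3665; q_3·w_4 = (-0.2963)·4 + 0.5907·0 + (-0.7069)·2 + 0.2363·0 + (-0.0886)·(-1) = -2.5103.
u_4 = w_4 − 0.8847·q_1 + 3.3665·q_2 + 2.5103·q_3 = (0.9954, -0.3724, -0.9049, -0.6823, -0.4108).
‖u_4‖ = 1.6070, so q_4 = (0.6194, -0.2317, -0.5631, -0.4246, -0.2556).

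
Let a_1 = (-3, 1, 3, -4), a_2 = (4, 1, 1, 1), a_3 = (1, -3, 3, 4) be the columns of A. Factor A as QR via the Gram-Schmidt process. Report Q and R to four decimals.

a_1 = (-3, 1, 3, -4); ‖a_1‖ = 5.9161, so e_1 = (-0.5071, 0.1690, 0.5071, -0.6761).
e_1·a_2 = (-0.5071)·4 + 0.1690·1 + 0.5071·1 + (-0.6761)·1 = -2.0284.
u_2 = a_2 + 2.0284·e_1 = (2.9714, 1.3429, 2.0286, -0.3714).
‖u_2‖ = 3.8582, so e_2 = (0.7702, 0.3481, 0.5258, -0.0963).
e_1·a_3 = (-0.5071)·1 + 0.1690·(-3) + 0.5071·3 + (-0.6761)·4 = -2.1974; e_2·a_3 = 0.7702·1 + 0.3481·(-3) + 0.5258·3 + (-0.0963)·4 = 0.9183.
u_3 = a_3 + 2.1974·e_1 − 0.9183·e_2 = (-0.8215, -2.9482, 3.6315, 2.6027).
‖u_3‖ = 5.4156, so e_3 = (-0.1517, -0.5444, 0.6706, 0.4806).

Q = [[-0.5071, 0.7702, -0.1517], [0.1690, 0.3481, -0.5444], [0.5071, 0.5258, 0.6706], [-0.6761, -0.0963, 0.4806]], R = [[5.9161, -2.0284, -2.1974], [0.0000, 3.8582, 0.9183], [0.0000, 0.0000, 5.4156]]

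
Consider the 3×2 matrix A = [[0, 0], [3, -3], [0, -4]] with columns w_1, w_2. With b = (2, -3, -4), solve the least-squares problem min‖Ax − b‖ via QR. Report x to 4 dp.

x = (0.0000, 1.0000)

w_1 = (0, 3, 0); ‖w_1‖ = 3.0000, so e_1 = (0.0000, 1.0000, 0.0000).
e_1·w_2 = 0.0000·0 + 1.0000·(-3) + 0.0000·(-4) = -3.0000.
u_2 = w_2 + 3.0000·e_1 = (0.0000, 0.0000, -4.0000).
‖u_2‖ = 4.0000, so e_2 = (0.0000, 0.0000, -1.0000).
Qᵀb = (-3.0000, 4.0000).
Back-substitute: x_2 = 4.0000/4.0000 = 1.0000.
x_1 = (-3.0000 + 3.0000·1.0000)/3.0000 = 0.0000.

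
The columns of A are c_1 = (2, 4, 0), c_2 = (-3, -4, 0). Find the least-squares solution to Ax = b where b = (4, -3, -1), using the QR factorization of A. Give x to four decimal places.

x = (-6.2500, -5.5000)

c_1 = (2, 4, 0); ‖c_1‖ = 4.4721, so q_1 = (0.4472, 0.8944, 0.0000).
q_1·c_2 = 0.4472·(-3) + 0.8944·(-4) + 0.0000·0 = -4.9193.
u_2 = c_2 + 4.9193·q_1 = (-0.8000, 0.4000, 0.0000).
‖u_2‖ = 0.8944, so q_2 = (-0.8944, 0.4472, 0.0000).
Qᵀb = (-0.8944, -4.9193).
Back-substitute: x_2 = -4.9193/0.8944 = -5.5000.
x_1 = (-0.8944 + 4.9193·(-5.5000))/4.4721 = -6.2500.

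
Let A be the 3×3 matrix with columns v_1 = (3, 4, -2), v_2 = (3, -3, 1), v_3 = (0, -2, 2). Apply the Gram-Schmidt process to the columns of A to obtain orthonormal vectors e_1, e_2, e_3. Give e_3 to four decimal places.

e_1 = v_1/‖v_1‖ = (3, 4, -2)/5.3852 = (0.5571, 0.7428, -0.3714).
r_{12} = e_1·v_2 = -0.9285.
u_2 = v_2 + 0.9285·e_1 = (3.5172, -2.3103, 0.6552).
‖u_2‖ = 4.2589, so e_2 = (0.8259, -0.5425, 0.1538).
r_{13} = e_1·v_3 = -2.2283; r_{23} = e_2·v_3 = 1.3926.
u_3 = v_3 + 2.2283·e_1 − 1.3926·e_2 = (0.0913, 0.4106, 0.9582).
‖u_3‖ = 1.0464, so e_3 = (0.0872, 0.3924, 0.9156).

e_3 = (0.0872, 0.3924, 0.9156)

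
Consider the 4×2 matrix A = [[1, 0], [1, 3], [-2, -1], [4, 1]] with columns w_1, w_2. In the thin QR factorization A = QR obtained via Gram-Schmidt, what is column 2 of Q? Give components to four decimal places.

q_2 = (-0.1512, 0.9577, -0.0672, -0.2352)

w_1 = (1, 1, -2, 4); ‖w_1‖ = 4.6904, so q_1 = (0.2132, 0.2132, -0.4264, 0.8528).
q_1·w_2 = 0.2132·0 + 0.2132·3 + (-0.4264)·(-1) + 0.8528·1 = 1.9188.
u_2 = w_2 − 1.9188·q_1 = (-0.4091, 2.5909, -0.1818, -0.6364).
‖u_2‖ = 2.7052, so q_2 = (-0.1512, 0.9577, -0.0672, -0.2352).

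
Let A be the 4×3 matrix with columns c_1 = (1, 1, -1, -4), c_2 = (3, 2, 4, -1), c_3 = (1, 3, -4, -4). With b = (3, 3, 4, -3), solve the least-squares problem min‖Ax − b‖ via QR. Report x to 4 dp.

q_1 = c_1/‖c_1‖ = (1, 1, -1, -4)/4.3589 = (0.2294, 0.2294, -0.2294, -0.9177).
r_{12} = q_1·c_2 = 1.1471.
u_2 = c_2 − 1.1471·q_1 = (2.7368, 1.7368, 4.2632, 0.0526).
‖u_2‖ = 5.3558, so q_2 = (0.5110, 0.3243, 0.7960, 0.0098).
r_{13} = q_1·c_3 = 5.5060; r_{23} = q_2·c_3 = -1.7394.
u_3 = c_3 − 5.5060·q_1 + 1.7394·q_2 = (0.6257, 2.3009, -1.3523, 1.0697).
‖u_3‖ = 2.9426, so q_3 = (0.2126, 0.7819, -0.4596, 0.3635).
Qᵀb = (3.2118, 5.6604, 0.0549).
Back-substitute: x_3 = 0.0549/2.9426 = 0.0186.
x_2 = (5.6604 + 1.7394·0.0186)/5.3558 = 1.0629.
x_1 = (3.2118 − 1.1471·1.0629 − 5.5060·0.0186)/4.3589 = 0.4336.

x = (0.4336, 1.0629, 0.0186)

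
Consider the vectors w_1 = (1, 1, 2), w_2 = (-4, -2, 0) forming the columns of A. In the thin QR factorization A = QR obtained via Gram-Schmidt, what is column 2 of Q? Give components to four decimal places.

q_1 = w_1/‖w_1‖ = (1, 1, 2)/2.4495 = (0.4082, 0.4082, 0.8165).
r_{12} = q_1·w_2 = -2.4495.
u_2 = w_2 + 2.4495·q_1 = (-3.0000, -1.0000, 2.0000).
‖u_2‖ = 3.7417, so q_2 = (-0.8018, -0.2673, 0.5345).

q_2 = (-0.8018, -0.2673, 0.5345)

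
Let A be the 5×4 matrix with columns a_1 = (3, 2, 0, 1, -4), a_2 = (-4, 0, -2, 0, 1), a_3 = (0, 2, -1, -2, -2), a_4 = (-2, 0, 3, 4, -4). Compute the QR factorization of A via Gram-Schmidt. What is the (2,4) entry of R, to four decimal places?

a_1 = (3, 2, 0, 1, -4); ‖a_1‖ = 5.4772, so e_1 = (0.5477, 0.3651, 0.0000, 0.1826, -0.7303).
e_1·a_2 = 0.5477·(-4) + 0.3651·0 + 0.0000·(-2) + 0.1826·0 + (-0.7303)·1 = -2.9212.
u_2 = a_2 + 2.9212·e_1 = (-2.4000, 1.0667, -2.0000, 0.5333, -1.1333).
‖u_2‖ = 3.5308, so e_2 = (-0.6797, 0.3021, -0.5664, 0.1511, -0.3210).
r_{24} = e_2·a_4 = 1.5483.

r_{24} = 1.5483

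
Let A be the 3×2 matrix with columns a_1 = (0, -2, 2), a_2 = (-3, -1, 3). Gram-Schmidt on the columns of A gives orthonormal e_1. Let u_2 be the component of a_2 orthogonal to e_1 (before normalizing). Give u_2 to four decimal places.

u_2 = (-3.0000, 1.0000, 1.0000)

e_1 = a_1/‖a_1‖ = (0, -2, 2)/2.8284 = (0.0000, -0.7071, 0.7071).
r_{12} = e_1·a_2 = 2.8284.
u_2 = a_2 − 2.8284·e_1 = (-3.0000, 1.0000, 1.0000).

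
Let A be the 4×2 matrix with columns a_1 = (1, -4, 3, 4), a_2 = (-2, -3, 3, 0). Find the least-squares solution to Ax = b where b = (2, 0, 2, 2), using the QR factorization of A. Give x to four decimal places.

a_1 = (1, -4, 3, 4); ‖a_1‖ = 6.4807, so e_1 = (0.1543, -0.6172, 0.4629, 0.6172).
e_1·a_2 = 0.1543·(-2) + (-0.6172)·(-3) + 0.4629·3 + 0.6172·0 = 2.9318.
u_2 = a_2 − 2.9318·e_1 = (-2.4524, -1.1905, 1.6429, -1.8095).
‖u_2‖ = 3.6613, so e_2 = (-0.6698, -0.3252, 0.4487, -0.4942).
Qᵀb = (2.4689, -1.4307).
Back-substitute: x_2 = -1.4307/3.6613 = -0.3908.
x_1 = (2.4689 − 2.9318·(-0.3908))/6.4807 = 0.5577.

x = (0.5577, -0.3908)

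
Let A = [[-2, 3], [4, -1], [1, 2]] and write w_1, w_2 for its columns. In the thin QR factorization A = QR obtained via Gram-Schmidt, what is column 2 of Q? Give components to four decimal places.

w_1 = (-2, 4, 1); ‖w_1‖ = 4.5826, so q_1 = (-0.4364, 0.8729, 0.2182).
q_1·w_2 = (-0.4364)·3 + 0.8729·(-1) + 0.2182·2 = -1.7457.
u_2 = w_2 + 1.7457·q_1 = (2.2381, 0.5238, 2.3810).
‖u_2‖ = 3.3094, so q_2 = (0.6763, 0.1583, 0.7194).

q_2 = (0.6763, 0.1583, 0.7194)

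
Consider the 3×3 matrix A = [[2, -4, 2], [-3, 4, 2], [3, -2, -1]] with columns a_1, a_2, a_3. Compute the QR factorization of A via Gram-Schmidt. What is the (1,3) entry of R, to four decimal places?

r_{13} = -1.0660

e_1 = a_1/‖a_1‖ = (2, -3, 3)/4.6904 = (0.4264, -0.6396, 0.6396).
r_{13} = e_1·a_3 = -1.0660.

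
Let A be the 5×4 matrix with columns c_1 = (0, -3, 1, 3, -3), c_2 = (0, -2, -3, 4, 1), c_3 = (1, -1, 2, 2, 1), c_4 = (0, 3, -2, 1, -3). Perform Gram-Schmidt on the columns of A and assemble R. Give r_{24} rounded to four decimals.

c_1 = (0, -3, 1, 3, -3); ‖c_1‖ = 5.2915, so e_1 = (0.0000, -0.5669, 0.1890, 0.5669, -0.5669).
e_1·c_2 = 0.0000·0 + (-0.5669)·(-2) + 0.1890·(-3) + 0.5669·4 + (-0.5669)·1 = 2.2678.
u_2 = c_2 − 2.2678·e_1 = (0.0000, -0.7143, -3.4286, 2.7143, 2.2857).
‖u_2‖ = 4.9857, so e_2 = (0.0000, -0.1433, -0.6877, 0.5444, 0.4585).
r_{24} = e_2·c_4 = 0.1146.

r_{24} = 0.1146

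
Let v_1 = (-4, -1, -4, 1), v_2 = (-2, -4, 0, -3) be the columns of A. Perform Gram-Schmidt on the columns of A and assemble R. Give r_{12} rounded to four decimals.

v_1 = (-4, -1, -4, 1); ‖v_1‖ = 5.8310, so e_1 = (-0.6860, -0.1715, -0.6860, 0.1715).
r_{12} = e_1·v_2 = 1.5435.

r_{12} = 1.5435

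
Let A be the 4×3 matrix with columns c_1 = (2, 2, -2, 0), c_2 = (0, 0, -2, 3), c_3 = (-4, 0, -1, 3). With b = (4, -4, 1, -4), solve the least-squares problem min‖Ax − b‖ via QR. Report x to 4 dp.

x = (-1.3356, 0.8389, -1.7785)

c_1 = (2, 2, -2, 0); ‖c_1‖ = 3.4641, so e_1 = (0.5774, 0.5774, -0.5774, 0.0000).
e_1·c_2 = 0.5774·0 + 0.5774·0 + (-0.5774)·(-2) + 0.0000·3 = 1.1547.
u_2 = c_2 − 1.1547·e_1 = (-0.6667, -0.6667, -1.3333, 3.0000).
‖u_2‖ = 3.4157, so e_2 = (-0.1952, -0.1952, -0.3904, 0.8783).
e_1·c_3 = 0.5774·(-4) + 0.5774·0 + (-0.5774)·(-1) + 0.0000·3 = -1.7321; e_2·c_3 = (-0.1952)·(-4) + (-0.1952)·0 + (-0.3904)·(-1) + 0.8783·3 = 3.8060.
u_3 = c_3 + 1.7321·e_1 − 3.8060·e_2 = (-2.2571, 1.7429, -0.5143, -0.3429).
‖u_3‖ = 2.9179, so e_3 = (-0.7735, 0.5973, -0.1763, -0.1175).
Qᵀb = (-0.5774, -3.9036, -5.1896).
Back-substitute: x_3 = -5.1896/2.9179 = -1.7785.
x_2 = (-3.9036 − 3.8060·(-1.7785))/3.4157 = 0.8389.
x_1 = (-0.5774 − 1.1547·0.8389 + 1.7321·(-1.7785))/3.4641 = -1.3356.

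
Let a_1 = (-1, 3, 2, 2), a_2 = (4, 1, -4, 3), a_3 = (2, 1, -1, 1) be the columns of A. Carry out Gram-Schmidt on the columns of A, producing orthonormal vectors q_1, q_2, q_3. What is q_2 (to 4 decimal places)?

q_2 = (0.5950, 0.2328, -0.5692, 0.5174)

a_1 = (-1, 3, 2, 2); ‖a_1‖ = 4.2426, so q_1 = (-0.2357, 0.7071, 0.4714, 0.4714).
q_1·a_2 = (-0.2357)·4 + 0.7071·1 + 0.4714·(-4) + 0.4714·3 = -0.7071.
u_2 = a_2 + 0.7071·q_1 = (3.8333, 1.5000, -3.6667, 3.3333).
‖u_2‖ = 6.4420, so q_2 = (0.5950, 0.2328, -0.5692, 0.5174).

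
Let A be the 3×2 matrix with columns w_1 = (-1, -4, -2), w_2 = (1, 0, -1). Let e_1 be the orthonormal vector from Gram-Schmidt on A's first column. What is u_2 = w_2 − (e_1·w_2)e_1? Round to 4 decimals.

w_1 = (-1, -4, -2); ‖w_1‖ = 4.5826, so e_1 = (-0.2182, -0.8729, -0.4364).
e_1·w_2 = (-0.2182)·1 + (-0.8729)·0 + (-0.4364)·(-1) = 0.2182.
u_2 = w_2 − 0.2182·e_1 = (1.0476, 0.1905, -0.9048).

u_2 = (1.0476, 0.1905, -0.9048)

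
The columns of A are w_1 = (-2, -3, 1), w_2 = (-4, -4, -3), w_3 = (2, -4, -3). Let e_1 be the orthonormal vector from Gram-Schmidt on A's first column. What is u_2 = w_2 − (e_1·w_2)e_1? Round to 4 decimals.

u_2 = (-1.5714, -0.3571, -4.2143)

e_1 = w_1/‖w_1‖ = (-2, -3, 1)/3.7417 = (-0.5345, -0.8018, 0.2673).
r_{12} = e_1·w_2 = 4.5434.
u_2 = w_2 − 4.5434·e_1 = (-1.5714, -0.3571, -4.2143).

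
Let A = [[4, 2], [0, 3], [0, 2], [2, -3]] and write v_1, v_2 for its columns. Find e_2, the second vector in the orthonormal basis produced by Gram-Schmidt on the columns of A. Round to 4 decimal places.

e_2 = (0.3150, 0.5906, 0.3937, -0.6300)

v_1 = (4, 0, 0, 2); ‖v_1‖ = 4.4721, so e_1 = (0.8944, 0.0000, 0.0000, 0.4472).
e_1·v_2 = 0.8944·2 + 0.0000·3 + 0.0000·2 + 0.4472·(-3) = 0.4472.
u_2 = v_2 − 0.4472·e_1 = (1.6000, 3.0000, 2.0000, -3.2000).
‖u_2‖ = 5.0794, so e_2 = (0.3150, 0.5906, 0.3937, -0.6300).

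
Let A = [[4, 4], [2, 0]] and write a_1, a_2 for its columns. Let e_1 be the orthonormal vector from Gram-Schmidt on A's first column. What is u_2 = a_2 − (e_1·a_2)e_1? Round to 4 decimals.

a_1 = (4, 2); ‖a_1‖ = 4.4721, so e_1 = (0.8944, 0.4472).
e_1·a_2 = 0.8944·4 + 0.4472·0 = 3.5777.
u_2 = a_2 − 3.5777·e_1 = (0.8000, -1.6000).

u_2 = (0.8000, -1.6000)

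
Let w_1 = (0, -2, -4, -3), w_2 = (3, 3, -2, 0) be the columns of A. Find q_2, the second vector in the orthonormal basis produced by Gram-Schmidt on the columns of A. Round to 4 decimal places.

q_1 = w_1/‖w_1‖ = (0, -2, -4, -3)/5.3852 = (0.0000, -0.3714, -0.7428, -0.5571).
r_{12} = q_1·w_2 = 0.3714.
u_2 = w_2 − 0.3714·q_1 = (3.0000, 3.1379, -1.7241, 0.2069).
‖u_2‖ = 4.6757, so q_2 = (0.6416, 0.6711, -0.3687, 0.0442).

q_2 = (0.6416, 0.6711, -0.3687, 0.0442)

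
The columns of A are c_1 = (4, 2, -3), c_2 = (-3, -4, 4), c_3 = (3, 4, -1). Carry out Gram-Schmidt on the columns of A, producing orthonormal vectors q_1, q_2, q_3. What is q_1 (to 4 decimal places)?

q_1 = (0.7428, 0.3714, -0.5571)

c_1 = (4, 2, -3); ‖c_1‖ = 5.3852, so q_1 = (0.7428, 0.3714, -0.5571).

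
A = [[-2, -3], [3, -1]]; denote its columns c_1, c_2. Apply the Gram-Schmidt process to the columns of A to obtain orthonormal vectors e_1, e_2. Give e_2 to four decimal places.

e_1 = c_1/‖c_1‖ = (-2, 3)/3.6056 = (-0.5547, 0.8321).
r_{12} = e_1·c_2 = 0.8321.
u_2 = c_2 − 0.8321·e_1 = (-2.5385, -1.6923).
‖u_2‖ = 3.0509, so e_2 = (-0.8321, -0.5547).

e_2 = (-0.8321, -0.5547)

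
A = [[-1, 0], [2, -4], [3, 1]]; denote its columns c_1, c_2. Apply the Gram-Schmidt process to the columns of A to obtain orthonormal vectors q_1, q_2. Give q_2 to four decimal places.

q_2 = (-0.0916, -0.8424, 0.5311)

c_1 = (-1, 2, 3); ‖c_1‖ = 3.7417, so q_1 = (-0.2673, 0.5345, 0.8018).
q_1·c_2 = (-0.2673)·0 + 0.5345·(-4) + 0.8018·1 = -1.3363.
u_2 = c_2 + 1.3363·q_1 = (-0.3571, -3.2857, 2.0714).
‖u_2‖ = 3.9005, so q_2 = (-0.0916, -0.8424, 0.5311).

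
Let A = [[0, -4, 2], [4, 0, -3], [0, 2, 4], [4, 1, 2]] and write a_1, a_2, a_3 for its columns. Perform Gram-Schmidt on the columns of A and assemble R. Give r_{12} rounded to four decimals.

e_1 = a_1/‖a_1‖ = (0, 4, 0, 4)/5.6569 = (0.0000, 0.7071, 0.0000, 0.7071).
r_{12} = e_1·a_2 = 0.7071.

r_{12} = 0.7071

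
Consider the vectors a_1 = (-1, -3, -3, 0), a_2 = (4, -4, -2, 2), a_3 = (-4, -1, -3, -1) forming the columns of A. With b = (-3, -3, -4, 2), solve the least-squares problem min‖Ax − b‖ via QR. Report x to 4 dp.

x = (-2.5957, 1.8085, 3.0000)

a_1 = (-1, -3, -3, 0); ‖a_1‖ = 4.3589, so e_1 = (-0.2294, -0.6882, -0.6882, 0.0000).
e_1·a_2 = (-0.2294)·4 + (-0.6882)·(-4) + (-0.6882)·(-2) + 0.0000·2 = 3.2118.
u_2 = a_2 − 3.2118·e_1 = (4.7368, -1.7895, 0.2105, 2.0000).
‖u_2‖ = 5.4483, so e_2 = (0.8694, -0.3284, 0.0386, 0.3671).
e_1·a_3 = (-0.2294)·(-4) + (-0.6882)·(-1) + (-0.6882)·(-3) + 0.0000·(-1) = 3.6707; e_2·a_3 = 0.8694·(-4) + (-0.3284)·(-1) + 0.0386·(-3) + 0.3671·(-1) = -3.6322.
u_3 = a_3 − 3.6707·e_1 + 3.6322·e_2 = (0.0000, 0.3333, -0.3333, 0.3333).
‖u_3‖ = 0.5774, so e_3 = (0.0000, 0.5774, -0.5774, 0.5774).
Qᵀb = (5.5060, -1.0433, 1.7321).
Back-substitute: x_3 = 1.7321/0.5774 = 3.0000.
x_2 = (-1.0433 + 3.6322·3.0000)/5.4483 = 1.8085.
x_1 = (5.5060 − 3.2118·1.8085 − 3.6707·3.0000)/4.3589 = -2.5957.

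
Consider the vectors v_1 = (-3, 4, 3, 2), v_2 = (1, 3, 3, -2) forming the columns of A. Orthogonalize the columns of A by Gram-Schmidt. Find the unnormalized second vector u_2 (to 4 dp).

u_2 = (2.1053, 1.5263, 1.8947, -2.7368)

v_1 = (-3, 4, 3, 2); ‖v_1‖ = 6.1644, so q_1 = (-0.4867, 0.6489, 0.4867, 0.3244).
q_1·v_2 = (-0.4867)·1 + 0.6489·3 + 0.4867·3 + 0.3244·(-2) = 2.2711.
u_2 = v_2 − 2.2711·q_1 = (2.1053, 1.5263, 1.8947, -2.7368).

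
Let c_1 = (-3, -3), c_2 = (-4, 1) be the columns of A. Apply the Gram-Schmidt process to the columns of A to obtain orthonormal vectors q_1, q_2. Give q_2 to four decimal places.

q_2 = (-0.7071, 0.7071)

q_1 = c_1/‖c_1‖ = (-3, -3)/4.2426 = (-0.7071, -0.7071).
r_{12} = q_1·c_2 = 2.1213.
u_2 = c_2 − 2.1213·q_1 = (-2.5000, 2.5000).
‖u_2‖ = 3.5355, so q_2 = (-0.7071, 0.7071).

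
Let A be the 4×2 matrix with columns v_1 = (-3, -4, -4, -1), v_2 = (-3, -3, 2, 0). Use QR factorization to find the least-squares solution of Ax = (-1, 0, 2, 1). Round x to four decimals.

x = (-0.2954, 0.4927)

v_1 = (-3, -4, -4, -1); ‖v_1‖ = 6.4807, so q_1 = (-0.4629, -0.6172, -0.6172, -0.1543).
q_1·v_2 = (-0.4629)·(-3) + (-0.6172)·(-3) + (-0.6172)·2 + (-0.1543)·0 = 2.0059.
u_2 = v_2 − 2.0059·q_1 = (-2.0714, -1.7619, 3.2381, 0.3095).
‖u_2‖ = 4.2398, so q_2 = (-0.4886, -0.4156, 0.7637, 0.0730).
Qᵀb = (-0.9258, 2.0890).
Back-substitute: x_2 = 2.0890/4.2398 = 0.4927.
x_1 = (-0.9258 − 2.0059·0.4927)/6.4807 = -0.2954.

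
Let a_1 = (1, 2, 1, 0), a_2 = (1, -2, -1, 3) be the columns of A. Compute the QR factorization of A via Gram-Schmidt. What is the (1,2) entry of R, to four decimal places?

e_1 = a_1/‖a_1‖ = (1, 2, 1, 0)/2.4495 = (0.4082, 0.8165, 0.4082, 0.0000).
r_{12} = e_1·a_2 = -1.6330.

r_{12} = -1.6330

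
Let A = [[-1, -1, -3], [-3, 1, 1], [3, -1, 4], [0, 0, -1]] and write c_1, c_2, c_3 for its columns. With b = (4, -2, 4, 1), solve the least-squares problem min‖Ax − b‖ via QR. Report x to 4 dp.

x = (-0.5833, -4.3056, 0.2963)

c_1 = (-1, -3, 3, 0); ‖c_1‖ = 4.3589, so e_1 = (-0.2294, -0.6882, 0.6882, 0.0000).
e_1·c_2 = (-0.2294)·(-1) + (-0.6882)·1 + 0.6882·(-1) + 0.0000·0 = -1.1471.
u_2 = c_2 + 1.1471·e_1 = (-1.2632, 0.2105, -0.2105, 0.0000).
‖u_2‖ = 1.2978, so e_2 = (-0.9733, 0.1622, -0.1622, 0.0000).
e_1·c_3 = (-0.2294)·(-3) + (-0.6882)·1 + 0.6882·4 + 0.0000·(-1) = 2.7530; e_2·c_3 = (-0.9733)·(-3) + 0.1622·1 + (-0.1622)·4 + 0.0000·(-1) = 2.4333.
u_3 = c_3 − 2.7530·e_1 − 2.4333·e_2 = (0.0000, 2.5000, 2.5000, -1.0000).
‖u_3‖ = 3.6742, so e_3 = (0.0000, 0.6804, 0.6804, -0.2722).
Qᵀb = (3.2118, -4.8666, 1.0887).
Back-substitute: x_3 = 1.0887/3.6742 = 0.2963.
x_2 = (-4.8666 − 2.4333·0.2963)/1.2978 = -4.3056.
x_1 = (3.2118 + 1.1471·(-4.3056) − 2.7530·0.2963)/4.3589 = -0.5833.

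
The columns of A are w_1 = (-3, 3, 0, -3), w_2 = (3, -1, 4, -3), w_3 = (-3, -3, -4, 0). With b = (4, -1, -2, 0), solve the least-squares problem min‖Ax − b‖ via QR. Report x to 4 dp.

x = (-0.5409, 0.1315, 0.0557)

w_1 = (-3, 3, 0, -3); ‖w_1‖ = 5.1962, so q_1 = (-0.5774, 0.5774, 0.0000, -0.5774).
q_1·w_2 = (-0.5774)·3 + 0.5774·(-1) + 0.0000·4 + (-0.5774)·(-3) = -0.5774.
u_2 = w_2 + 0.5774·q_1 = (2.6667, -0.6667, 4.0000, -3.3333).
‖u_2‖ = 5.8878, so q_2 = (0.4529, -0.1132, 0.6794, -0.5661).
q_1·w_3 = (-0.5774)·(-3) + 0.5774·(-3) + 0.0000·(-4) + (-0.5774)·0 = 0.0000; q_2·w_3 = 0.4529·(-3) + (-0.1132)·(-3) + 0.6794·(-4) + (-0.5661)·0 = -3.7365.
u_3 = w_3 + 0.0000·q_1 + 3.7365·q_2 = (-1.3077, -3.4231, -1.4615, -2.1154).
‖u_3‖ = 4.4764, so q_3 = (-0.2921, -0.7647, -0.3265, -0.4726).
Qᵀb = (-2.8868, 0.5661, 0.2492).
Back-substitute: x_3 = 0.2492/4.4764 = 0.0557.
x_2 = (0.5661 + 3.7365·0.0557)/5.8878 = 0.1315.
x_1 = (-2.8868 + 0.5774·0.1315 + 0.0000·0.0557)/5.1962 = -0.5409.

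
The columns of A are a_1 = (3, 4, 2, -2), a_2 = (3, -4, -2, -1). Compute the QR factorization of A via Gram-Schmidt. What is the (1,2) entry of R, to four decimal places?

r_{12} = -1.5667

q_1 = a_1/‖a_1‖ = (3, 4, 2, -2)/5.7446 = (0.5222, 0.6963, 0.3482, -0.3482).
r_{12} = q_1·a_2 = -1.5667.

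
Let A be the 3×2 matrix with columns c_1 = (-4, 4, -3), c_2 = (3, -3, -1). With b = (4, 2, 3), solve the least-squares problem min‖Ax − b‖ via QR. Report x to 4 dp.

x = (-0.7692, -0.6923)

c_1 = (-4, 4, -3); ‖c_1‖ = 6.4031, so e_1 = (-0.6247, 0.6247, -0.4685).
e_1·c_2 = (-0.6247)·3 + 0.6247·(-3) + (-0.4685)·(-1) = -3.2796.
u_2 = c_2 + 3.2796·e_1 = (0.9512, -0.9512, -2.5366).
‖u_2‖ = 2.8712, so e_2 = (0.3313, -0.3313, -0.8835).
Qᵀb = (-2.6550, -1.9878).
Back-substitute: x_2 = -1.9878/2.8712 = -0.6923.
x_1 = (-2.6550 + 3.2796·(-0.6923))/6.4031 = -0.7692.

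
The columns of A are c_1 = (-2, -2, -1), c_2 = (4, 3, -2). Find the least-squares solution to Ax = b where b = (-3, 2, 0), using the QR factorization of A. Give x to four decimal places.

q_1 = c_1/‖c_1‖ = (-2, -2, -1)/3.0000 = (-0.6667, -0.6667, -0.3333).
r_{12} = q_1·c_2 = -4.0000.
u_2 = c_2 + 4.0000·q_1 = (1.3333, 0.3333, -3.3333).
‖u_2‖ = 3.6056, so q_2 = (0.3698, 0.0925, -0.9245).
Qᵀb = (0.6667, -0.9245).
Back-substitute: x_2 = -0.9245/3.6056 = -0.2564.
x_1 = (0.6667 + 4.0000·(-0.2564))/3.0000 = -0.1197.

x = (-0.1197, -0.2564)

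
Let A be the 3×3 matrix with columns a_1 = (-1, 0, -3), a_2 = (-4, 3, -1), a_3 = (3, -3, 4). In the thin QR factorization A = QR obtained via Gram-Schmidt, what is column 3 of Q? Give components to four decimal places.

q_3 = (-0.6196, -0.7573, 0.2065)

a_1 = (-1, 0, -3); ‖a_1‖ = 3.1623, so q_1 = (-0.3162, 0.0000, -0.9487).
q_1·a_2 = (-0.3162)·(-4) + 0.0000·3 + (-0.9487)·(-1) = 2.2136.
u_2 = a_2 − 2.2136·q_1 = (-3.3000, 3.0000, 1.1000).
‖u_2‖ = 4.5935, so q_2 = (-0.7184, 0.6531, 0.2395).
q_1·a_3 = (-0.3162)·3 + 0.0000·(-3) + (-0.9487)·4 = -4.7434; q_2·a_3 = (-0.7184)·3 + 0.6531·(-3) + 0.2395·4 = -3.1567.
u_3 = a_3 + 4.7434·q_1 + 3.1567·q_2 = (-0.7678, -0.9384, 0.2559).
‖u_3‖ = 1.2392, so q_3 = (-0.6196, -0.7573, 0.2065).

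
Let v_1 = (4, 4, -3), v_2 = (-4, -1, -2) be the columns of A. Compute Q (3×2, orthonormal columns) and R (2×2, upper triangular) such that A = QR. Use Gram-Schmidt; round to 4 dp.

v_1 = (4, 4, -3); ‖v_1‖ = 6.4031, so e_1 = (0.6247, 0.6247, -0.4685).
e_1·v_2 = 0.6247·(-4) + 0.6247·(-1) + (-0.4685)·(-2) = -2.1864.
u_2 = v_2 + 2.1864·e_1 = (-2.6341, 0.3659, -3.0244).
‖u_2‖ = 4.0273, so e_2 = (-0.6541, 0.0908, -0.7510).

Q = [[0.6247, -0.6541], [0.6247, 0.0908], [-0.4685, -0.7510]], R = [[6.4031, -2.1864], [0.0000, 4.0273]]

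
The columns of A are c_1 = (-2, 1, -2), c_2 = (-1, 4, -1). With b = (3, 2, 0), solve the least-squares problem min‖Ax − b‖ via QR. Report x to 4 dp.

c_1 = (-2, 1, -2); ‖c_1‖ = 3.0000, so q_1 = (-0.6667, 0.3333, -0.6667).
q_1·c_2 = (-0.6667)·(-1) + 0.3333·4 + (-0.6667)·(-1) = 2.6667.
u_2 = c_2 − 2.6667·q_1 = (0.7778, 3.1111, 0.7778).
‖u_2‖ = 3.2998, so q_2 = (0.2357, 0.9428, 0.2357).
Qᵀb = (-1.3333, 2.5927).
Back-substitute: x_2 = 2.5927/3.2998 = 0.7857.
x_1 = (-1.3333 − 2.6667·0.7857)/3.0000 = -1.1429.

x = (-1.1429, 0.7857)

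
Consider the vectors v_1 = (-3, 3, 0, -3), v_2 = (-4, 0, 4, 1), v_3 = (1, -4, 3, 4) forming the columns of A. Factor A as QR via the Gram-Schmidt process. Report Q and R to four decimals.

v_1 = (-3, 3, 0, -3); ‖v_1‖ = 5.1962, so q_1 = (-0.5774, 0.5774, 0.0000, -0.5774).
q_1·v_2 = (-0.5774)·(-4) + 0.5774·0 + 0.0000·4 + (-0.5774)·1 = 1.7321.
u_2 = v_2 − 1.7321·q_1 = (-3.0000, -1.0000, 4.0000, 2.0000).
‖u_2‖ = 5.4772, so q_2 = (-0.5477, -0.1826, 0.7303, 0.3651).
q_1·v_3 = (-0.5774)·1 + 0.5774·(-4) + 0.0000·3 + (-0.5774)·4 = -5.1962; q_2·v_3 = (-0.5477)·1 + (-0.1826)·(-4) + 0.7303·3 + 0.3651·4 = 3.8341.
u_3 = v_3 + 5.1962·q_1 − 3.8341·q_2 = (0.1000, -0.3000, 0.2000, -0.4000).
‖u_3‖ = 0.5477, so q_3 = (0.1826, -0.5477, 0.3651, -0.7303).

Q = [[-0.5774, -0.5477, 0.1826], [0.5774, -0.1826, -0.5477], [0.0000, 0.7303, 0.3651], [-0.5774, 0.3651, -0.7303]], R = [[5.1962, 1.7321, -5.1962], [0.0000, 5.4772, 3.8341], [0.0000, 0.0000, 0.5477]]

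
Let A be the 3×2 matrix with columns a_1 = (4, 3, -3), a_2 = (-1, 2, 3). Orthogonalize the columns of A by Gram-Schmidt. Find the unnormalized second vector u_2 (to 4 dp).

q_1 = a_1/‖a_1‖ = (4, 3, -3)/5.8310 = (0.6860, 0.5145, -0.5145).
r_{12} = q_1·a_2 = -1.2005.
u_2 = a_2 + 1.2005·q_1 = (-0.1765, 2.6176, 2.3824).

u_2 = (-0.1765, 2.6176, 2.3824)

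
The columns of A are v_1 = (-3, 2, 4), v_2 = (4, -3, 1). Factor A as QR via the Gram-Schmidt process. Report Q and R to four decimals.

Q = [[-0.5571, 0.5817], [0.3714, -0.4638], [0.7428, 0.6682]], R = [[5.3852, -2.5997], [0.0000, 4.3865]]

v_1 = (-3, 2, 4); ‖v_1‖ = 5.3852, so e_1 = (-0.5571, 0.3714, 0.7428).
e_1·v_2 = (-0.5571)·4 + 0.3714·(-3) + 0.7428·1 = -2.5997.
u_2 = v_2 + 2.5997·e_1 = (2.5517, -2.0345, 2.9310).
‖u_2‖ = 4.3865, so e_2 = (0.5817, -0.4638, 0.6682).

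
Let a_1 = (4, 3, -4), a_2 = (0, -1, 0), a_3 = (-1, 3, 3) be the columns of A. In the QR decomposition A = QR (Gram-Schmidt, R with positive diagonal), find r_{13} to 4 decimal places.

a_1 = (4, 3, -4); ‖a_1‖ = 6.4031, so e_1 = (0.6247, 0.4685, -0.6247).
r_{13} = e_1·a_3 = -1.0932.

r_{13} = -1.0932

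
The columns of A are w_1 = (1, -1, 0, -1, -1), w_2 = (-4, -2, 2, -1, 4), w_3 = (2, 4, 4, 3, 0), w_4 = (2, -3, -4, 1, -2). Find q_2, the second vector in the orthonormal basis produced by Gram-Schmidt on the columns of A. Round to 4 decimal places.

q_2 = (-0.4665, -0.5513, 0.3393, -0.3817, 0.4665)

w_1 = (1, -1, 0, -1, -1); ‖w_1‖ = 2.0000, so q_1 = (0.5000, -0.5000, 0.0000, -0.5000, -0.5000).
q_1·w_2 = 0.5000·(-4) + (-0.5000)·(-2) + 0.0000·2 + (-0.5000)·(-1) + (-0.5000)·4 = -2.5000.
u_2 = w_2 + 2.5000·q_1 = (-2.7500, -3.2500, 2.0000, -2.2500, 2.7500).
‖u_2‖ = 5.8949, so q_2 = (-0.4665, -0.5513, 0.3393, -0.3817, 0.4665).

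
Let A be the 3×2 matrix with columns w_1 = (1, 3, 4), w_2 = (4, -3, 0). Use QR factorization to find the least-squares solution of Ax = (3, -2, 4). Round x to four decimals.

q_1 = w_1/‖w_1‖ = (1, 3, 4)/5.0990 = (0.1961, 0.5883, 0.7845).
r_{12} = q_1·w_2 = -0.9806.
u_2 = w_2 + 0.9806·q_1 = (4.1923, -2.4231, 0.7692).
‖u_2‖ = 4.9029, so q_2 = (0.8551, -0.4942, 0.1569).
Qᵀb = (2.5495, 4.1812).
Back-substitute: x_2 = 4.1812/4.9029 = 0.8528.
x_1 = (2.5495 + 0.9806·0.8528)/5.0990 = 0.6640.

x = (0.6640, 0.8528)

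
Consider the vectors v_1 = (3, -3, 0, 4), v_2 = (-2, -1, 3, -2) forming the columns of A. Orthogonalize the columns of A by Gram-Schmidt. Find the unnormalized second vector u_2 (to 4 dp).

u_2 = (-1.0294, -1.9706, 3.0000, -0.7059)

v_1 = (3, -3, 0, 4); ‖v_1‖ = 5.8310, so e_1 = (0.5145, -0.5145, 0.0000, 0.6860).
e_1·v_2 = 0.5145·(-2) + (-0.5145)·(-1) + 0.0000·3 + 0.6860·(-2) = -1.8865.
u_2 = v_2 + 1.8865·e_1 = (-1.0294, -1.9706, 3.0000, -0.7059).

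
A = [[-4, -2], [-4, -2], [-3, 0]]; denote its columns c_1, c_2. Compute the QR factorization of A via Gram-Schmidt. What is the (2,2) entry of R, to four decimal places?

r_{22} = 1.3252

c_1 = (-4, -4, -3); ‖c_1‖ = 6.4031, so q_1 = (-0.6247, -0.6247, -0.4685).
q_1·c_2 = (-0.6247)·(-2) + (-0.6247)·(-2) + (-0.4685)·0 = 2.4988.
u_2 = c_2 − 2.4988·q_1 = (-0.4390, -0.4390, 1.1707).
r_{22} = ‖u_2‖ = 1.3252.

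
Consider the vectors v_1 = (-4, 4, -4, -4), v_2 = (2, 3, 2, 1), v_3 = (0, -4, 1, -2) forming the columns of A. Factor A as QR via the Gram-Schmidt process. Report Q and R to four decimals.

Q = [[-0.5000, 0.3638, 0.1557], [0.5000, 0.8489, -0.1661], [-0.5000, 0.3638, 0.5086], [-0.5000, 0.1213, -0.8304]], R = [[8.0000, -1.0000, -1.5000], [0.0000, 4.1231, -3.2742], [0.0000, 0.0000, 2.8336]]

v_1 = (-4, 4, -4, -4); ‖v_1‖ = 8.0000, so q_1 = (-0.5000, 0.5000, -0.5000, -0.5000).
q_1·v_2 = (-0.5000)·2 + 0.5000·3 + (-0.5000)·2 + (-0.5000)·1 = -1.0000.
u_2 = v_2 + 1.0000·q_1 = (1.5000, 3.5000, 1.5000, 0.5000).
‖u_2‖ = 4.1231, so q_2 = (0.3638, 0.8489, 0.3638, 0.1213).
q_1·v_3 = (-0.5000)·0 + 0.5000·(-4) + (-0.5000)·1 + (-0.5000)·(-2) = -1.5000; q_2·v_3 = 0.3638·0 + 0.8489·(-4) + 0.3638·1 + 0.1213·(-2) = -3.2742.
u_3 = v_3 + 1.5000·q_1 + 3.2742·q_2 = (0.4412, -0.4706, 1.4412, -2.3529).
‖u_3‖ = 2.8336, so q_3 = (0.1557, -0.1661, 0.5086, -0.8304).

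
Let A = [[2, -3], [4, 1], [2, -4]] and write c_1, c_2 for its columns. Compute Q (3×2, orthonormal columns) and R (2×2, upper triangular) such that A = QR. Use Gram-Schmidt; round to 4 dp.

Q = [[0.4082, -0.4637], [0.8165, 0.5707], [0.4082, -0.6777]], R = [[4.8990, -2.0412], [0.0000, 4.6726]]

q_1 = c_1/‖c_1‖ = (2, 4, 2)/4.8990 = (0.4082, 0.8165, 0.4082).
r_{12} = q_1·c_2 = -2.0412.
u_2 = c_2 + 2.0412·q_1 = (-2.1667, 2.6667, -3.1667).
‖u_2‖ = 4.6726, so q_2 = (-0.4637, 0.5707, -0.6777).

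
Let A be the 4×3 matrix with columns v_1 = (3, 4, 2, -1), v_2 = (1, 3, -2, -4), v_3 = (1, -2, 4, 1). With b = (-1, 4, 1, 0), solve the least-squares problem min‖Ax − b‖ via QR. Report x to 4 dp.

v_1 = (3, 4, 2, -1); ‖v_1‖ = 5.4772, so q_1 = (0.5477, 0.7303, 0.3651, -0.1826).
q_1·v_2 = 0.5477·1 + 0.7303·3 + 0.3651·(-2) + (-0.1826)·(-4) = 2.7386.
u_2 = v_2 − 2.7386·q_1 = (-0.5000, 1.0000, -3.0000, -3.5000).
‖u_2‖ = 4.7434, so q_2 = (-0.1054, 0.2108, -0.6325, -0.7379).
q_1·v_3 = 0.5477·1 + 0.7303·(-2) + 0.3651·4 + (-0.1826)·1 = 0.3651; q_2·v_3 = (-0.1054)·1 + 0.2108·(-2) + (-0.6325)·4 + (-0.7379)·1 = -3.7947.
u_3 = v_3 − 0.3651·q_1 + 3.7947·q_2 = (0.4000, -1.4667, 1.4667, -1.7333).
‖u_3‖ = 2.7325, so q_3 = (0.1464, -0.5367, 0.5367, -0.6343).
Qᵀb = (2.7386, 0.3162, -1.7566).
Back-substitute: x_3 = -1.7566/2.7325 = -0.6429.
x_2 = (0.3162 + 3.7947·(-0.6429))/4.7434 = -0.4476.
x_1 = (2.7386 − 2.7386·(-0.4476) − 0.3651·(-0.6429))/5.4772 = 0.7667.

x = (0.7667, -0.4476, -0.6429)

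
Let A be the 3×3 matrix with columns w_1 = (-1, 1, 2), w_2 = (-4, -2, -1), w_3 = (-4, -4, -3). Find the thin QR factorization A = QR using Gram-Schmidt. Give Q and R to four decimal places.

w_1 = (-1, 1, 2); ‖w_1‖ = 2.4495, so q_1 = (-0.4082, 0.4082, 0.8165).
q_1·w_2 = (-0.4082)·(-4) + 0.4082·(-2) + 0.8165·(-1) = 0.0000.
u_2 = w_2 + 0.0000·q_1 = (-4.0000, -2.0000, -1.0000).
‖u_2‖ = 4.5826, so q_2 = (-0.8729, -0.4364, -0.2182).
q_1·w_3 = (-0.4082)·(-4) + 0.4082·(-4) + 0.8165·(-3) = -2.4495; q_2·w_3 = (-0.8729)·(-4) + (-0.4364)·(-4) + (-0.2182)·(-3) = 5.8919.
u_3 = w_3 + 2.4495·q_1 − 5.8919·q_2 = (0.1429, -0.4286, 0.2857).
‖u_3‖ = 0.5345, so q_3 = (0.2673, -0.8018, 0.5345).

Q = [[-0.4082, -0.8729, 0.2673], [0.4082, -0.4364, -0.8018], [0.8165, -0.2182, 0.5345]], R = [[2.4495, 0.0000, -2.4495], [0.0000, 4.5826, 5.8919], [0.0000, 0.0000, 0.5345]]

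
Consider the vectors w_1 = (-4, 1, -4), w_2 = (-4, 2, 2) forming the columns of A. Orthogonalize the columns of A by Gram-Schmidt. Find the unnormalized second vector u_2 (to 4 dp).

u_2 = (-2.7879, 1.6970, 3.2121)

w_1 = (-4, 1, -4); ‖w_1‖ = 5.7446, so e_1 = (-0.6963, 0.1741, -0.6963).
e_1·w_2 = (-0.6963)·(-4) + 0.1741·2 + (-0.6963)·2 = 1.7408.
u_2 = w_2 − 1.7408·e_1 = (-2.7879, 1.6970, 3.2121).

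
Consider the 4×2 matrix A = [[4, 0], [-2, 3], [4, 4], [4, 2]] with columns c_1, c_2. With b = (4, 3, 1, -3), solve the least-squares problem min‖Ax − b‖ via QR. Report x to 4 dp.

c_1 = (4, -2, 4, 4); ‖c_1‖ = 7.2111, so q_1 = (0.5547, -0.2774, 0.5547, 0.5547).
q_1·c_2 = 0.5547·0 + (-0.2774)·3 + 0.5547·4 + 0.5547·2 = 2.4962.
u_2 = c_2 − 2.4962·q_1 = (-1.3846, 3.6923, 2.6154, 0.6154).
‖u_2‖ = 4.7717, so q_2 = (-0.2902, 0.7738, 0.5481, 0.1290).
Qᵀb = (0.2774, 1.3219).
Back-substitute: x_2 = 1.3219/4.7717 = 0.2770.
x_1 = (0.2774 − 2.4962·0.2770)/7.2111 = -0.0574.

x = (-0.0574, 0.2770)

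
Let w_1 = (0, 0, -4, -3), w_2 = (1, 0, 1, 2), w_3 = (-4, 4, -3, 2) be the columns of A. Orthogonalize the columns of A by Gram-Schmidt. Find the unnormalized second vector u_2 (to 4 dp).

u_2 = (1.0000, 0.0000, -0.6000, 0.8000)

e_1 = w_1/‖w_1‖ = (0, 0, -4, -3)/5.0000 = (0.0000, 0.0000, -0.8000, -0.6000).
r_{12} = e_1·w_2 = -2.0000.
u_2 = w_2 + 2.0000·e_1 = (1.0000, 0.0000, -0.6000, 0.8000).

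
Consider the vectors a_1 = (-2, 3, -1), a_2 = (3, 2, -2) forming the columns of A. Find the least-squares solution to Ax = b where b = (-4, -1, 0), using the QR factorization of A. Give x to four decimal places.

x = (0.4829, -0.8803)

a_1 = (-2, 3, -1); ‖a_1‖ = 3.7417, so e_1 = (-0.5345, 0.8018, -0.2673).
e_1·a_2 = (-0.5345)·3 + 0.8018·2 + (-0.2673)·(-2) = 0.5345.
u_2 = a_2 − 0.5345·e_1 = (3.2857, 1.5714, -1.8571).
‖u_2‖ = 4.0883, so e_2 = (0.8037, 0.3844, -0.4543).
Qᵀb = (1.3363, -3.5991).
Back-substitute: x_2 = -3.5991/4.0883 = -0.8803.
x_1 = (1.3363 − 0.5345·(-0.8803))/3.7417 = 0.4829.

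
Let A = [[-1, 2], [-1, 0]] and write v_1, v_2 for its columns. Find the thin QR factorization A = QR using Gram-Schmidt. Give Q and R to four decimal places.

e_1 = v_1/‖v_1‖ = (-1, -1)/1.4142 = (-0.7071, -0.7071).
r_{12} = e_1·v_2 = -1.4142.
u_2 = v_2 + 1.4142·e_1 = (1.0000, -1.0000).
‖u_2‖ = 1.4142, so e_2 = (0.7071, -0.7071).

Q = [[-0.7071, 0.7071], [-0.7071, -0.7071]], R = [[1.4142, -1.4142], [0.0000, 1.4142]]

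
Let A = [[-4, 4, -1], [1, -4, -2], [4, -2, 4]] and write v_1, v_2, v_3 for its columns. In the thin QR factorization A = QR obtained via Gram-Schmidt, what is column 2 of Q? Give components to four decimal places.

v_1 = (-4, 1, 4); ‖v_1‖ = 5.7446, so e_1 = (-0.6963, 0.1741, 0.6963).
e_1·v_2 = (-0.6963)·4 + 0.1741·(-4) + 0.6963·(-2) = -4.8742.
u_2 = v_2 + 4.8742·e_1 = (0.6061, -3.1515, 1.3939).
‖u_2‖ = 3.4989, so e_2 = (0.1732, -0.9007, 0.3984).

e_2 = (0.1732, -0.9007, 0.3984)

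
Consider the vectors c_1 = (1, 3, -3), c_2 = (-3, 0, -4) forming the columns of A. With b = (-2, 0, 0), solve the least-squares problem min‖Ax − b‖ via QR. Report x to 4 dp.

e_1 = c_1/‖c_1‖ = (1, 3, -3)/4.3589 = (0.2294, 0.6882, -0.6882).
r_{12} = e_1·c_2 = 2.0647.
u_2 = c_2 − 2.0647·e_1 = (-3.4737, -1.4211, -2.5789).
‖u_2‖ = 4.5538, so e_2 = (-0.7628, -0.3121, -0.5663).
Qᵀb = (-0.4588, 1.5256).
Back-substitute: x_2 = 1.5256/4.5538 = 0.3350.
x_1 = (-0.4588 − 2.0647·0.3350)/4.3589 = -0.2640.

x = (-0.2640, 0.3350)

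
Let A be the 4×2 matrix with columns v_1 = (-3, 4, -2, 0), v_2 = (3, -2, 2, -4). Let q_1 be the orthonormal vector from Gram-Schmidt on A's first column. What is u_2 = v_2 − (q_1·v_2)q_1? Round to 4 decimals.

q_1 = v_1/‖v_1‖ = (-3, 4, -2, 0)/5.3852 = (-0.5571, 0.7428, -0.3714, 0.0000).
r_{12} = q_1·v_2 = -3.8996.
u_2 = v_2 + 3.8996·q_1 = (0.8276, 0.8966, 0.5517, -4.0000).

u_2 = (0.8276, 0.8966, 0.5517, -4.0000)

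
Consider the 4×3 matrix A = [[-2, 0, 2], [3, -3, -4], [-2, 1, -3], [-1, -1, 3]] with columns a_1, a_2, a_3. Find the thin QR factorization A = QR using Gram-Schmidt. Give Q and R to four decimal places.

Q = [[-0.4714, -0.4762, 0.0575], [0.7071, -0.5714, -0.4006], [-0.4714, -0.0476, -0.8396], [-0.2357, -0.6667, 0.3623]], R = [[4.2426, -2.3570, -3.0641], [0.0000, 2.3333, -0.5238], [0.0000, 0.0000, 5.3232]]

e_1 = a_1/‖a_1‖ = (-2, 3, -2, -1)/4.2426 = (-0.4714, 0.7071, -0.4714, -0.2357).
r_{12} = e_1·a_2 = -2.3570.
u_2 = a_2 + 2.3570·e_1 = (-1.1111, -1.3333, -0.1111, -1.5556).
‖u_2‖ = 2.3333, so e_2 = (-0.4762, -0.5714, -0.0476, -0.6667).
r_{13} = e_1·a_3 = -3.0641; r_{23} = e_2·a_3 = -0.5238.
u_3 = a_3 + 3.0641·e_1 + 0.5238·e_2 = (0.3061, -2.1327, -4.4694, 1.9286).
‖u_3‖ = 5.3232, so e_3 = (0.0575, -0.4006, -0.8396, 0.3623).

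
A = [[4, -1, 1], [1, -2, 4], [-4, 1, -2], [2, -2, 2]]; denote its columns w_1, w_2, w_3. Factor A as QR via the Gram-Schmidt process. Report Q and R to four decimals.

e_1 = w_1/‖w_1‖ = (4, 1, -4, 2)/6.0828 = (0.6576, 0.1644, -0.6576, 0.3288).
r_{12} = e_1·w_2 = -2.3016.
u_2 = w_2 + 2.3016·e_1 = (0.5135, -1.6216, -0.5135, -1.2432).
‖u_2‖ = 2.1686, so e_2 = (0.2368, -0.7478, -0.2368, -0.5733).
r_{13} = e_1·w_3 = 3.2880; r_{23} = e_2·w_3 = -3.4273.
u_3 = w_3 − 3.2880·e_1 + 3.4273·e_2 = (-0.3506, 0.8966, -0.6494, -1.0460).
‖u_3‖ = 1.5629, so e_3 = (-0.2243, 0.5737, -0.4155, -0.6693).

Q = [[0.6576, 0.2368, -0.2243], [0.1644, -0.7478, 0.5737], [-0.6576, -0.2368, -0.4155], [0.3288, -0.5733, -0.6693]], R = [[6.0828, -2.3016, 3.2880], [0.0000, 2.1686, -3.4273], [0.0000, 0.0000, 1.5629]]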